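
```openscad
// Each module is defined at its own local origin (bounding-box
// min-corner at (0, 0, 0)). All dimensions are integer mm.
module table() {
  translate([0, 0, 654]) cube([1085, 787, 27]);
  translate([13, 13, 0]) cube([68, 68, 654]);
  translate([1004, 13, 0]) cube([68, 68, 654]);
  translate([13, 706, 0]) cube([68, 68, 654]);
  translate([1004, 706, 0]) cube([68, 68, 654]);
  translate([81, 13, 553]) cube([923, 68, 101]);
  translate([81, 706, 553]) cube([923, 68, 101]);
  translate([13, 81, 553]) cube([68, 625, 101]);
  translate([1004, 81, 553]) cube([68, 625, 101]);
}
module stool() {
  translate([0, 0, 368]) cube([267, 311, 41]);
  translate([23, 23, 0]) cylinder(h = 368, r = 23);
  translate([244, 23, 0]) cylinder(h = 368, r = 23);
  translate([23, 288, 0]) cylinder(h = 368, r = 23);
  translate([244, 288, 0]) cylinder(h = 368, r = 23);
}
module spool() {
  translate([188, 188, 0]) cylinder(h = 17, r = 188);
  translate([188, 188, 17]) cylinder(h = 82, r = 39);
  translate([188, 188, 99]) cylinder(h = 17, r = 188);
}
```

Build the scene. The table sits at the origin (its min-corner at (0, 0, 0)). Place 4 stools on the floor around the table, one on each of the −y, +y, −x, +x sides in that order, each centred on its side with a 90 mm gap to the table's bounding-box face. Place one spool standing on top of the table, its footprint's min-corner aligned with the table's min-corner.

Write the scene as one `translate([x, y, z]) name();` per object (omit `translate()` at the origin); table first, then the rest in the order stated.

table();
translate([409, -401, 0]) stool();
translate([409, 877, 0]) stool();
translate([-357, 238, 0]) stool();
translate([1175, 238, 0]) stool();
translate([0, 0, 681]) spool();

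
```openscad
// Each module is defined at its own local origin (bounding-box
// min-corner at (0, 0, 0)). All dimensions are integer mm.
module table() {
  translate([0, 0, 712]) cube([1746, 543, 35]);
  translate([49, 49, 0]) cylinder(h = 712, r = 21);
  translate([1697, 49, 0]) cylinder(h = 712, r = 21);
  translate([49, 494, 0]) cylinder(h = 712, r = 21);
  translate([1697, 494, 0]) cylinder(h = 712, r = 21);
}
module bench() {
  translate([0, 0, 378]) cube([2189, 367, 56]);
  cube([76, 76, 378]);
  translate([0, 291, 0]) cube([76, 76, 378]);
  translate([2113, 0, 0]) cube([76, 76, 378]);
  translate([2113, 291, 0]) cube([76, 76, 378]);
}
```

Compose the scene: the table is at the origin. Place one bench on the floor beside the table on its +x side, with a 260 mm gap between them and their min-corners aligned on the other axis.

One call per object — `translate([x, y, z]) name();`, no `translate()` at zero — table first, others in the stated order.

table();
translate([2006, 0, 0]) bench();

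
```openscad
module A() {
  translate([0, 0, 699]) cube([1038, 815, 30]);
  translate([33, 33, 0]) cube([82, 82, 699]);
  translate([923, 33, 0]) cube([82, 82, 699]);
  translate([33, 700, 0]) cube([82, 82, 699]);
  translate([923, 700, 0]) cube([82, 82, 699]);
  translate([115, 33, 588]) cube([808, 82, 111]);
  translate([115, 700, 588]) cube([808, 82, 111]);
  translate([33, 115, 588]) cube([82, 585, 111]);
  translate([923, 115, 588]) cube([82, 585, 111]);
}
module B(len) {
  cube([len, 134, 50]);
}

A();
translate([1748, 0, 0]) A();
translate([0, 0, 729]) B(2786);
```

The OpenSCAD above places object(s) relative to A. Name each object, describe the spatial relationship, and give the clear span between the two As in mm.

A is a table. B is a beam. A beam spans the tops of two tables. The clear span between the two tables is 710 mm.

Second table starts at x = 1748; first ends at x = 1038; clear span = 1748 − 1038 = 710 mm.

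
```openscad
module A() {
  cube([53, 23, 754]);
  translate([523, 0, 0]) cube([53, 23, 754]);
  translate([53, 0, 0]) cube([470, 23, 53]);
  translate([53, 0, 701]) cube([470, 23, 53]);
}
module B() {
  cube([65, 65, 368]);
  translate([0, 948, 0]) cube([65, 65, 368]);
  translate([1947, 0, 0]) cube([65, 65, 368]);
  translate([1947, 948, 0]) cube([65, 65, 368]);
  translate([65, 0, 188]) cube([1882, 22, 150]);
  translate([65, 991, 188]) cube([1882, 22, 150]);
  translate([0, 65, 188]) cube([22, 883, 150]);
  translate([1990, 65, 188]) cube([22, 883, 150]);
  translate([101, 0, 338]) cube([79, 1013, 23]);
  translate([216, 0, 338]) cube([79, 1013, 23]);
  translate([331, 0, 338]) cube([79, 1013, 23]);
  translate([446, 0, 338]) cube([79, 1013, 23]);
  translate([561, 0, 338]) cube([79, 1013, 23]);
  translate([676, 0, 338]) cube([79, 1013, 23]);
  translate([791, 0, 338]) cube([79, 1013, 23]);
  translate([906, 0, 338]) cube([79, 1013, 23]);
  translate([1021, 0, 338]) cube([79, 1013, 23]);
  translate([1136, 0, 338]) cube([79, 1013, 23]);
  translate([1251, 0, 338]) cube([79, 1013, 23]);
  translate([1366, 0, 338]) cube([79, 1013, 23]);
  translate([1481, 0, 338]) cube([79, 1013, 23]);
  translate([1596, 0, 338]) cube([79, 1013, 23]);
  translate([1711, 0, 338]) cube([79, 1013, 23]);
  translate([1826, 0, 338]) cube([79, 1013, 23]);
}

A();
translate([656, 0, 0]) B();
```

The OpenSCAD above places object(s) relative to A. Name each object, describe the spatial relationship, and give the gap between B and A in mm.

The bed frame's nearest face is 80 mm from the picture frame's +x face.

A is a picture frame. B is a bed frame. The bed frame is on the floor beside the picture frame on its +x side. The gap between the bed frame and the picture frame is 80 mm.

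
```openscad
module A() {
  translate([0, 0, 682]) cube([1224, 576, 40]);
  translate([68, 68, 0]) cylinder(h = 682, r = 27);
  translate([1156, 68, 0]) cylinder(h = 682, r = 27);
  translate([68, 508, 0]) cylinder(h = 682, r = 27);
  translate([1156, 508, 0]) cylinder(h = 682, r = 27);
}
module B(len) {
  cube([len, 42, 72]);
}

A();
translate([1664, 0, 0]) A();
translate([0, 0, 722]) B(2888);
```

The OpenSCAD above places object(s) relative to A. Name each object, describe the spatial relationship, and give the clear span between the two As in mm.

A is a table. B is a beam. A beam spans the tops of two tables. The clear span between the two tables is 440 mm.

Second table starts at x = 1664; first ends at x = 1224; clear span = 1664 − 1224 = 440 mm.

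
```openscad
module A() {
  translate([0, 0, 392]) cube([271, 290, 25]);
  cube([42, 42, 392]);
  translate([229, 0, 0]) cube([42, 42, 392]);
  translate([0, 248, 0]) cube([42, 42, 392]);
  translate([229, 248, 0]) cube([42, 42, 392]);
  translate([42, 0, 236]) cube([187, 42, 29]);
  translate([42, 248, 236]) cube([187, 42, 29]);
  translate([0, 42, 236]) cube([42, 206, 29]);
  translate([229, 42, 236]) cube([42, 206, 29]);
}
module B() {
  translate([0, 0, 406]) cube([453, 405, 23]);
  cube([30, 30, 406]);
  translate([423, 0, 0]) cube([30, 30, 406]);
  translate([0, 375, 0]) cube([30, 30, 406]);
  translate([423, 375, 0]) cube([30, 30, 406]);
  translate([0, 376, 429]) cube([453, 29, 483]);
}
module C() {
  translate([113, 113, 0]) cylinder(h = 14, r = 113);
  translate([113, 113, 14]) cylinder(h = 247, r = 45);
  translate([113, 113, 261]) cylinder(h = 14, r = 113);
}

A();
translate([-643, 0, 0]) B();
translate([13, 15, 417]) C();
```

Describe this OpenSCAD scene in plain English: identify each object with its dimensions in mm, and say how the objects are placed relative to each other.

A is a simple wooden stool: a rectangular seat 271 mm (x) by 290 mm (y), 25 mm thick, top face at z = 417 mm, on four square legs, each 42×42 mm in cross-section. The legs rest on z = 0, each flush with a corner of the seat. Four stretchers, 42 mm wide and 29 mm tall, connect adjacent legs with their undersides at z = 236 mm, each running between the inner faces of the legs it joins and aligned with the legs' outer faces on the other axis.

B is a chair: 453×405 mm seat, 23 mm thick, top at z = 429 mm, on four 30 mm square corner legs flush with the seat edges. A 29 mm thick backrest slab spans the full seat width, extending 483 mm above the seat top, its back face flush with the seat's +y edge.

C is a spool: two coaxial disc flanges of radius 113 mm and thickness 14 mm, joined by a core cylinder of radius 45 mm and height 247 mm. The lower flange rests on z = 0 and the three cylinders share a vertical axis.

The chair is on the floor beside the stool on its −x side. The spool is on top of the stool.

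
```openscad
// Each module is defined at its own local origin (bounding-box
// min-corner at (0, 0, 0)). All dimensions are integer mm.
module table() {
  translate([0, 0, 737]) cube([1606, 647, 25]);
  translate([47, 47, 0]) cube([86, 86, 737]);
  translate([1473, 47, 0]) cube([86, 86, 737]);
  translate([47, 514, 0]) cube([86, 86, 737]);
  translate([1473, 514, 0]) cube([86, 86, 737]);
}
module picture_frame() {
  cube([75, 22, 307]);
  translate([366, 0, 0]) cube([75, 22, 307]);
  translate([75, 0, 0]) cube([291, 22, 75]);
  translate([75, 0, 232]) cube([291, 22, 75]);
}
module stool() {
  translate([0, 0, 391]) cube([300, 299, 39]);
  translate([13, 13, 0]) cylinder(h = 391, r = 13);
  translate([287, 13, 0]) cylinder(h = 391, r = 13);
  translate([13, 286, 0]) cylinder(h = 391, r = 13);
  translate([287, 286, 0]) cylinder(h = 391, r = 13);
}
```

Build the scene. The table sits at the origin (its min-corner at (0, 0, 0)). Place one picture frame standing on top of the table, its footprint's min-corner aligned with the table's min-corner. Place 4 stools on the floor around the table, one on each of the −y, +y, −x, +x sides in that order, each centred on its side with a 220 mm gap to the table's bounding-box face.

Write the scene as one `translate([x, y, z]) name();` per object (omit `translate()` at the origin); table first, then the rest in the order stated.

table();
translate([0, 0, 762]) picture_frame();
translate([653, -519, 0]) stool();
translate([653, 867, 0]) stool();
translate([-520, 174, 0]) stool();
translate([1826, 174, 0]) stool();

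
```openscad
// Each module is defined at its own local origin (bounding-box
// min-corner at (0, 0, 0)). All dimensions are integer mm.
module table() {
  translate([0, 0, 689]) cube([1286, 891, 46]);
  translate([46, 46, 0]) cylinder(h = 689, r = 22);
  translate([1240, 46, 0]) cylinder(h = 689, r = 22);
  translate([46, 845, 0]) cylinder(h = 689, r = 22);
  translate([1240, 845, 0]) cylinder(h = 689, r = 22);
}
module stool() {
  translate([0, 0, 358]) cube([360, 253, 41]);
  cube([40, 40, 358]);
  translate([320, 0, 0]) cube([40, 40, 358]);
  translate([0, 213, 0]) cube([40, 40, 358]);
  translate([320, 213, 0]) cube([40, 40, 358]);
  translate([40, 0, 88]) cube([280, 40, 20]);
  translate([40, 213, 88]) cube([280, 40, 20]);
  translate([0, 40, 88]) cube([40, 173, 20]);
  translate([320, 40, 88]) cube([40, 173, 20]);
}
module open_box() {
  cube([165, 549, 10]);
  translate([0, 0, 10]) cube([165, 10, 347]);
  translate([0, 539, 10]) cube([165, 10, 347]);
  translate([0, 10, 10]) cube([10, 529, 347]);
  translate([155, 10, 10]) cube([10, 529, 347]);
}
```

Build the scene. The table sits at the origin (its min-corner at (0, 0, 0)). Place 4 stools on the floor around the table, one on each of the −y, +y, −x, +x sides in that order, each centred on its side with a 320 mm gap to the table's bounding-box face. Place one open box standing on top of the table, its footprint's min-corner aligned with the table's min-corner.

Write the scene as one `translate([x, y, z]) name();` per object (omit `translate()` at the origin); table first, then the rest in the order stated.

table();
translate([463, -573, 0]) stool();
translate([463, 1211, 0]) stool();
translate([-680, 319, 0]) stool();
translate([1606, 319, 0]) stool();
translate([0, 0, 735]) open_box();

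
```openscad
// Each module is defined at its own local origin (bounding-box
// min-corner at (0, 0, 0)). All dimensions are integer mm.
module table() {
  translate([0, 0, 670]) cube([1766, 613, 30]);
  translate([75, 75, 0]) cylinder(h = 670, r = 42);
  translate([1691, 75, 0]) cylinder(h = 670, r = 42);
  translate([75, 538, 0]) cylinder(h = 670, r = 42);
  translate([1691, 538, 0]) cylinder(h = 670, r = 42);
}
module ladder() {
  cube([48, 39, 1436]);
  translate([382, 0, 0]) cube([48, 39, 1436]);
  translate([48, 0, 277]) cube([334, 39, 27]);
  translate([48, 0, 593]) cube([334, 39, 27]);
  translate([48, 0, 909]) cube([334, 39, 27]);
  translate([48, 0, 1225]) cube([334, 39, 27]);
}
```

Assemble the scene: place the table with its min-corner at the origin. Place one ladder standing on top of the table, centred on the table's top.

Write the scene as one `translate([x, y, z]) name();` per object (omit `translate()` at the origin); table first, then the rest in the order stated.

table();
translate([668, 287, 700]) ladder();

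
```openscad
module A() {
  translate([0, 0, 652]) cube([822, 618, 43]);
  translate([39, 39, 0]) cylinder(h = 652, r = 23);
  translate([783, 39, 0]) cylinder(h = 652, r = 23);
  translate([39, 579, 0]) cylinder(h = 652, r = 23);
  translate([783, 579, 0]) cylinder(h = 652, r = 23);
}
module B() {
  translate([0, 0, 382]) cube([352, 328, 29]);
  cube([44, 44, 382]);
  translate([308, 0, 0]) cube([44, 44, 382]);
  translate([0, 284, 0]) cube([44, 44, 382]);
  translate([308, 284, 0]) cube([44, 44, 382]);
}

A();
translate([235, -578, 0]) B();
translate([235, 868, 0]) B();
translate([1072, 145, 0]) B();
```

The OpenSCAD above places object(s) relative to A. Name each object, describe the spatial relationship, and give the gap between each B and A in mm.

A is a table. B is a stool. Three stools sit around the table at the −y, +y, +x sides. The gap between each stool and the table is 250 mm.

Each stool's nearest face is 250 mm from the table's bounding box.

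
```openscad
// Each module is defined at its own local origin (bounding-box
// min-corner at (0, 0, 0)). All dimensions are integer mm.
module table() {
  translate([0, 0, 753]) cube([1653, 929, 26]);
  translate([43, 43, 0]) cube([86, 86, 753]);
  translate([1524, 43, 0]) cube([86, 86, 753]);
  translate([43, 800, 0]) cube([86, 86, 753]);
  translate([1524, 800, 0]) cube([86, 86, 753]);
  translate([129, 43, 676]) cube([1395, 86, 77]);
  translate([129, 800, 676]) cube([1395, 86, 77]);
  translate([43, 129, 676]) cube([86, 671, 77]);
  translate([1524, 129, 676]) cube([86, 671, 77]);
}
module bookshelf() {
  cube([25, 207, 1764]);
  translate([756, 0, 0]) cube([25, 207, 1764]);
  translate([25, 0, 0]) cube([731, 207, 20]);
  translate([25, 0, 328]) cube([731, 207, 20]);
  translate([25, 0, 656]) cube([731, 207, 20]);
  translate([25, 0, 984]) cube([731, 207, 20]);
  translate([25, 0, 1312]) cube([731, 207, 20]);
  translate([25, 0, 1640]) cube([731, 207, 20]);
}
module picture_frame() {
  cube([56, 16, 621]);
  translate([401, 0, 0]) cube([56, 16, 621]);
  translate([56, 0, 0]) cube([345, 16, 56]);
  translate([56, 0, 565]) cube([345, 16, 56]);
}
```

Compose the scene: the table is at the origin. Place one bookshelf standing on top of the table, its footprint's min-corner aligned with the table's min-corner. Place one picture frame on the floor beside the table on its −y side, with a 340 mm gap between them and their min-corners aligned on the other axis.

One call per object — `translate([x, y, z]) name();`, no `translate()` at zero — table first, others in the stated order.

table();
translate([0, 0, 779]) bookshelf();
translate([0, -356, 0]) picture_frame();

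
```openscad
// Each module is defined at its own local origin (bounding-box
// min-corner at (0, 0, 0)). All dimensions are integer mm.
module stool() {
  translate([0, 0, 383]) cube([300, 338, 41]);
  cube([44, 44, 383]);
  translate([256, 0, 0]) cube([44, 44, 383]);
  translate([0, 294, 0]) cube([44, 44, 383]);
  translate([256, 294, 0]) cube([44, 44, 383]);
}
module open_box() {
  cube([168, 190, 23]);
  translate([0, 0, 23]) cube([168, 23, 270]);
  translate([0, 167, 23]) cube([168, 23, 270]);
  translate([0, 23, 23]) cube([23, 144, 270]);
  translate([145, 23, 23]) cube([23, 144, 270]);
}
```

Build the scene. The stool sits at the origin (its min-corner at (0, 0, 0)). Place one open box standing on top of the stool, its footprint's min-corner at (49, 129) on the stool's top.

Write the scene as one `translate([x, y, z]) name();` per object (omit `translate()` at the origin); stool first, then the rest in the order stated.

stool();
translate([49, 129, 424]) open_box();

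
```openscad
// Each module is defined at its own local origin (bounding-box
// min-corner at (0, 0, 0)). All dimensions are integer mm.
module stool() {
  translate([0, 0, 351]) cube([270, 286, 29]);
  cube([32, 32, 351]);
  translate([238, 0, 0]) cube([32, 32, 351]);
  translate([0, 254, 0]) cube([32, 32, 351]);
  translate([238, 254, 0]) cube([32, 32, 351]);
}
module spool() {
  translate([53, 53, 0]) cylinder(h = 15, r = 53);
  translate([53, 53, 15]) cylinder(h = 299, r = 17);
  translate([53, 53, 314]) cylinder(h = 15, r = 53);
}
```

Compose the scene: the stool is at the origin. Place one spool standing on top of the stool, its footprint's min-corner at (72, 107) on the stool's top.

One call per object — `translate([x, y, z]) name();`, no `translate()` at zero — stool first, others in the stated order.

stool();
translate([72, 107, 380]) spool();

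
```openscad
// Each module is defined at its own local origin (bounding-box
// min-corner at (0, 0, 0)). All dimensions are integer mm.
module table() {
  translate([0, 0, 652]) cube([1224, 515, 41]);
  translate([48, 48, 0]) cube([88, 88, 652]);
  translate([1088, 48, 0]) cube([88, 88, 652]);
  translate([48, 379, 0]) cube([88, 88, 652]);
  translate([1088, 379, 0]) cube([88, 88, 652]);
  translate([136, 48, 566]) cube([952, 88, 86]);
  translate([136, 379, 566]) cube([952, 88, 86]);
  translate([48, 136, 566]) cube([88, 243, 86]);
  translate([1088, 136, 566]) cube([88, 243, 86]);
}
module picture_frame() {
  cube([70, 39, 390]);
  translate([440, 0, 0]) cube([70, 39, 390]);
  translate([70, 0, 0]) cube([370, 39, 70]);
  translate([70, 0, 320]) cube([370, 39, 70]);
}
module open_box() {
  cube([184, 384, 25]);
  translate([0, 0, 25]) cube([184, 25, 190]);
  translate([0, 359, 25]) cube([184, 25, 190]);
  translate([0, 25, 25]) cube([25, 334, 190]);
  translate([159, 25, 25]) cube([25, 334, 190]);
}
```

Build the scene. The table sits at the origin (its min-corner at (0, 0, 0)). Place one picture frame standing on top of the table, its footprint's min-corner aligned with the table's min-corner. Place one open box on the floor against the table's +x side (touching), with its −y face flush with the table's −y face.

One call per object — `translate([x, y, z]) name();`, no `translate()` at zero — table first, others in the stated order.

table();
translate([0, 0, 693]) picture_frame();
translate([1224, 0, 0]) open_box();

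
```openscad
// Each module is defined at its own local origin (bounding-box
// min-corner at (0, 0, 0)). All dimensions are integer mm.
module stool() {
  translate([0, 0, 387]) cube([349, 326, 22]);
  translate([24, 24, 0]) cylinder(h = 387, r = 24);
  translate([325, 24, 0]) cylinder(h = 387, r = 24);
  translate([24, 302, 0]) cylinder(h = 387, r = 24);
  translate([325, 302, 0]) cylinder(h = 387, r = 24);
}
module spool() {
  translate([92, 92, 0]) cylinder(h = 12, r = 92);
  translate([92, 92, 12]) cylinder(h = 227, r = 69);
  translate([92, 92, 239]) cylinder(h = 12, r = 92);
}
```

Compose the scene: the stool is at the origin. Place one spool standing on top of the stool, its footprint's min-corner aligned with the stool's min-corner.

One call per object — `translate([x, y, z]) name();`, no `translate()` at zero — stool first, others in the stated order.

stool();
translate([0, 0, 409]) spool();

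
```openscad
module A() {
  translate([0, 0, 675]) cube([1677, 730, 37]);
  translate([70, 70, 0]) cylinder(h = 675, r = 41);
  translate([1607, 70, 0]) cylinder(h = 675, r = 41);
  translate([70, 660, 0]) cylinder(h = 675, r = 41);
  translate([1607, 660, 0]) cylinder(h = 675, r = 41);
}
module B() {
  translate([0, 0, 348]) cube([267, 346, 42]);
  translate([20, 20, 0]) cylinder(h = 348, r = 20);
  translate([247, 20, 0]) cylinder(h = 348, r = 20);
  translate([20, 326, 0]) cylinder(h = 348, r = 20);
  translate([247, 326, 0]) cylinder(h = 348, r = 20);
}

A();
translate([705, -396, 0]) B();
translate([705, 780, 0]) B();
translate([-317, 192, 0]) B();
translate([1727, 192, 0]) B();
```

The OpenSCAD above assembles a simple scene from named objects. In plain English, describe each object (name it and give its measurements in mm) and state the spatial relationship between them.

A is a table: top 1677 mm (x) × 730 mm (y), 37 mm thick, upper face at z = 712 mm, on four round legs of 82 mm diameter, each leg's bounding box inset 29 mm from the nearest pair of top edges, running from z = 0 to the bottom of the top.

B is a four-legged stool. The seat is a 267×346×42 mm slab whose top surface is at z = 390 mm; four round legs, each 40 mm in diameter, run from the floor (z = 0) to the underside of the seat, each leg's axis is inset half a diameter from the nearest pair of seat edges (so the leg's bounding box is flush with the corner).

Four stools sit around the table at the −y, +y, −x, +x sides.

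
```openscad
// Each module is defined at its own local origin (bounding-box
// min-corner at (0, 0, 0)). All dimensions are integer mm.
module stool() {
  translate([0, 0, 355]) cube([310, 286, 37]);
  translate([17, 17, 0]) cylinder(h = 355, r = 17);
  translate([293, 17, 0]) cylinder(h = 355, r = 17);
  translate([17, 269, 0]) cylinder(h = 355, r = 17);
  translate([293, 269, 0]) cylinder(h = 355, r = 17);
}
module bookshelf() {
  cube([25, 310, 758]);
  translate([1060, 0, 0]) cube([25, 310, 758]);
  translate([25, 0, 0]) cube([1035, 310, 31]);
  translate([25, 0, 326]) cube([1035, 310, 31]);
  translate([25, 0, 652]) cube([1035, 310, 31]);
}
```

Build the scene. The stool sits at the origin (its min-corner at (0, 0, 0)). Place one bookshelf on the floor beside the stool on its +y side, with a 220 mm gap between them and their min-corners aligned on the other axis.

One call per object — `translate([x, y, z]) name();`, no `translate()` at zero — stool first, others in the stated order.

stool();
translate([0, 506, 0]) bookshelf();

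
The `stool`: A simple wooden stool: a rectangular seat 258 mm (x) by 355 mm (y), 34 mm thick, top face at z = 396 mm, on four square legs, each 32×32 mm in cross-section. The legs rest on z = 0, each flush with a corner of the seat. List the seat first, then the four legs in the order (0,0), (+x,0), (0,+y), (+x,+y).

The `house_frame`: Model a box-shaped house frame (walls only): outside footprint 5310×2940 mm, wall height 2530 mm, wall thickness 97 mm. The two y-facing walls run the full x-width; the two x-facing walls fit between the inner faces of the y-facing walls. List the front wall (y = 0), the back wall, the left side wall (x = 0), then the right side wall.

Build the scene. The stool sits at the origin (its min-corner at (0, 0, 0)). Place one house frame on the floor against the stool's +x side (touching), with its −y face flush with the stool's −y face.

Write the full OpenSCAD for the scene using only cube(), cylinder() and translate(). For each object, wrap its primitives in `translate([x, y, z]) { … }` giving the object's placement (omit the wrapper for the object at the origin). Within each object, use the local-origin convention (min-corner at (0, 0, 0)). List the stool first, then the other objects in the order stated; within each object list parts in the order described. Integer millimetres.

translate([0, 0, 362]) cube([258, 355, 34]);
cube([32, 32, 362]);
translate([226, 0, 0]) cube([32, 32, 362]);
translate([0, 323, 0]) cube([32, 32, 362]);
translate([226, 323, 0]) cube([32, 32, 362]);
translate([258, 0, 0]) {
  cube([5310, 97, 2530]);
  translate([0, 2843, 0]) cube([5310, 97, 2530]);
  translate([0, 97, 0]) cube([97, 2746, 2530]);
  translate([5213, 97, 0]) cube([97, 2746, 2530]);
}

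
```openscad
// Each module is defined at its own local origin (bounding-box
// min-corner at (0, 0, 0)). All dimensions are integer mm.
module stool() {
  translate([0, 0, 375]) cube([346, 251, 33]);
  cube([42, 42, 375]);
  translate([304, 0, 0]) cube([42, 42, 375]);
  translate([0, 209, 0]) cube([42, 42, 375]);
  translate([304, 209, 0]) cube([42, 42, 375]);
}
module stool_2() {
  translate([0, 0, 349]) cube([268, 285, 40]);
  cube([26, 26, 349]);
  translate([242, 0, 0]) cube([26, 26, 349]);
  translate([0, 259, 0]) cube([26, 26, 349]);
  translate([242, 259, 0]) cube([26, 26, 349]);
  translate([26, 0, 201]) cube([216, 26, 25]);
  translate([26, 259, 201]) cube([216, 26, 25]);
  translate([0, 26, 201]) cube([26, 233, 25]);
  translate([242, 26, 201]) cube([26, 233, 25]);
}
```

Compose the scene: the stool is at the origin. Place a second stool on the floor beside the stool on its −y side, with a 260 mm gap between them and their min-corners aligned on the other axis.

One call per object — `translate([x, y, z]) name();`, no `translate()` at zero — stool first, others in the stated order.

stool();
translate([0, -545, 0]) stool_2();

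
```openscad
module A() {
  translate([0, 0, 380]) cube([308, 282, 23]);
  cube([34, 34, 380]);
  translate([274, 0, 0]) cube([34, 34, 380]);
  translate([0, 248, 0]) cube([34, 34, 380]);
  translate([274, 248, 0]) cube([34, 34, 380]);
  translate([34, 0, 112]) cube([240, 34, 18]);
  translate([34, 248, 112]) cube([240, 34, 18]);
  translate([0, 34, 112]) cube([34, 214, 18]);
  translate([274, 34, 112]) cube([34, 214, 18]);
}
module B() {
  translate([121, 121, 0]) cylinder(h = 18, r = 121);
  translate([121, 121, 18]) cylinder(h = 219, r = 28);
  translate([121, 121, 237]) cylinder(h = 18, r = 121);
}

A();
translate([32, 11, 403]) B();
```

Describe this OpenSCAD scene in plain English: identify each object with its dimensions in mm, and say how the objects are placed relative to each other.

A is a four-legged stool. The seat is 308×282 mm, 23 mm thick, top at z = 403 mm. It stands on four square legs, each 34×34 mm in cross-section, from z = 0 to the seat underside, each flush with a corner of the seat. Four stretchers, 34 mm wide and 18 mm tall, connect adjacent legs with their undersides at z = 112 mm, each running between the inner faces of the legs it joins and aligned with the legs' outer faces on the other axis.

B is a spool: two coaxial disc flanges of radius 121 mm and thickness 18 mm, joined by a core cylinder of radius 28 mm and height 219 mm. The lower flange rests on z = 0 and the three cylinders share a vertical axis.

The spool is on top of the stool.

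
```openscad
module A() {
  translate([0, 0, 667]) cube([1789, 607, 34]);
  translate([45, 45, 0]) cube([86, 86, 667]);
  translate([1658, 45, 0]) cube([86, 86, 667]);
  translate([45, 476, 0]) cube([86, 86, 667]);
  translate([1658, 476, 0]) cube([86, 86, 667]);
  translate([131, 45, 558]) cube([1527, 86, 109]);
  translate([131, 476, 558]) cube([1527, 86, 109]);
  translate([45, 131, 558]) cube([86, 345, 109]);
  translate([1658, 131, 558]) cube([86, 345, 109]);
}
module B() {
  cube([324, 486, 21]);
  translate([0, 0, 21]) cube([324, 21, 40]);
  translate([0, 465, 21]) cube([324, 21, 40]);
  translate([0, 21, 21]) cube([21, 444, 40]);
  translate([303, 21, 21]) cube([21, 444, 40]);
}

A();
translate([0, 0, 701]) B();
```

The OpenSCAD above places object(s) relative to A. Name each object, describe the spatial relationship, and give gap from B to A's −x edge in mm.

A is a table. B is an open box. The open box is on top of the table. The gap from the open box to the table's −x edge is 0 mm.

The open box's min-x is at 0; the table's min-x is 0; gap = 0 mm.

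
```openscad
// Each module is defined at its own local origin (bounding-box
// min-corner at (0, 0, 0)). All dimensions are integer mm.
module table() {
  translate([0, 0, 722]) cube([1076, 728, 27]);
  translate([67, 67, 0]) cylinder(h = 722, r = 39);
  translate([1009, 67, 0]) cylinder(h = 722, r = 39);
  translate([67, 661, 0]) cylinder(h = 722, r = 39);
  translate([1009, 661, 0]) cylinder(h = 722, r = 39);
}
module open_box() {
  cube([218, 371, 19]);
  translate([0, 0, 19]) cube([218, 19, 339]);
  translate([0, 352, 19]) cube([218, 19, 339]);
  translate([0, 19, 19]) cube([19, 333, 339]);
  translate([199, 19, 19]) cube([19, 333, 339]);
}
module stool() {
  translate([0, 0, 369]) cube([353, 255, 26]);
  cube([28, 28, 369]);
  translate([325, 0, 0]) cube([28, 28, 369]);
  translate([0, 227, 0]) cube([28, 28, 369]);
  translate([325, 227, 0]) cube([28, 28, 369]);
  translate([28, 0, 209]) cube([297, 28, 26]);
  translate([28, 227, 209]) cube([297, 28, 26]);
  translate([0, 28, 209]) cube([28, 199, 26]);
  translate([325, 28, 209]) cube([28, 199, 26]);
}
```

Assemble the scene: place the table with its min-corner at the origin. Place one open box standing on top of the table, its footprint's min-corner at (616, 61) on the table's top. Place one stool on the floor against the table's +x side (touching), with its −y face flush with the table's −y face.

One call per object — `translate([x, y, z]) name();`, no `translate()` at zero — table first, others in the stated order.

table();
translate([616, 61, 749]) open_box();
translate([1076, 0, 0]) stool();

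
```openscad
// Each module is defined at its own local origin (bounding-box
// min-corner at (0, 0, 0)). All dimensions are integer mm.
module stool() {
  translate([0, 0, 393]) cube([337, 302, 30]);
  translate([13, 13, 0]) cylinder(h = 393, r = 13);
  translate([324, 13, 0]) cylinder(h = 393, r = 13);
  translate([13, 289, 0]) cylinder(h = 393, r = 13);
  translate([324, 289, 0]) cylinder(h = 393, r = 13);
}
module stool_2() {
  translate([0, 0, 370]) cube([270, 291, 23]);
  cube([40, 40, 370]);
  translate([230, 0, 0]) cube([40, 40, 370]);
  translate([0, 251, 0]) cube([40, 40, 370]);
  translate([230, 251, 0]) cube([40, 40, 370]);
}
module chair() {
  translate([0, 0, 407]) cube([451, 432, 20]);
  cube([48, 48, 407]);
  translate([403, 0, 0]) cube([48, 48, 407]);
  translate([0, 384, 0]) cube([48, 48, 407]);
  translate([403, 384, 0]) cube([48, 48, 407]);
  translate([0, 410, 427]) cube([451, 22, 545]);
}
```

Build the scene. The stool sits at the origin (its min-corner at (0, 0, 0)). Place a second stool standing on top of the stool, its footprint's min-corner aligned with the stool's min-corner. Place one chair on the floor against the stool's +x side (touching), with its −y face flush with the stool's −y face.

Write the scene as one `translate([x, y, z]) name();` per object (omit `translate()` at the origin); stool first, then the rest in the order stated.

stool();
translate([0, 0, 423]) stool_2();
translate([337, 0, 0]) chair();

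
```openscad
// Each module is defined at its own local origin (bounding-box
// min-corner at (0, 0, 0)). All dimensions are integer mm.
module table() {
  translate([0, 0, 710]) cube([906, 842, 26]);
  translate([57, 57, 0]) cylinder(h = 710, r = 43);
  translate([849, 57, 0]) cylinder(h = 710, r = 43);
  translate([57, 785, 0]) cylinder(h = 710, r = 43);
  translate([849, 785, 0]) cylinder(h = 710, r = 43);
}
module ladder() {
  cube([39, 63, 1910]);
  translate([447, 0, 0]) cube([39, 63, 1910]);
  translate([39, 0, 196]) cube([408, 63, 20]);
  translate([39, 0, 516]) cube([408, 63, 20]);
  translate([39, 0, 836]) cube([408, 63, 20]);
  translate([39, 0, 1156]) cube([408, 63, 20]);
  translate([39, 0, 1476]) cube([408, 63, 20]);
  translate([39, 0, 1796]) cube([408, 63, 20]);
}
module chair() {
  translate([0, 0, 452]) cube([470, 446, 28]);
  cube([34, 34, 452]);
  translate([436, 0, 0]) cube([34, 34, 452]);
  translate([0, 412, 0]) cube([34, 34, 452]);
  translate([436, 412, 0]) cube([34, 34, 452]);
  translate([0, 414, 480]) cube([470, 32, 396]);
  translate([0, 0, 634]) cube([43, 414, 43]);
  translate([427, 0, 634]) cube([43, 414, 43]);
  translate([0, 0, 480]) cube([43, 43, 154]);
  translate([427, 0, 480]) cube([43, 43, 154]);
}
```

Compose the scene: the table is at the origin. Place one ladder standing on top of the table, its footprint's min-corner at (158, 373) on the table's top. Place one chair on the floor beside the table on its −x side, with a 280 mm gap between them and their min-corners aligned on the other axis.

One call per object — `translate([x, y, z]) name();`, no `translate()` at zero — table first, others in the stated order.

table();
translate([158, 373, 736]) ladder();
translate([-750, 0, 0]) chair();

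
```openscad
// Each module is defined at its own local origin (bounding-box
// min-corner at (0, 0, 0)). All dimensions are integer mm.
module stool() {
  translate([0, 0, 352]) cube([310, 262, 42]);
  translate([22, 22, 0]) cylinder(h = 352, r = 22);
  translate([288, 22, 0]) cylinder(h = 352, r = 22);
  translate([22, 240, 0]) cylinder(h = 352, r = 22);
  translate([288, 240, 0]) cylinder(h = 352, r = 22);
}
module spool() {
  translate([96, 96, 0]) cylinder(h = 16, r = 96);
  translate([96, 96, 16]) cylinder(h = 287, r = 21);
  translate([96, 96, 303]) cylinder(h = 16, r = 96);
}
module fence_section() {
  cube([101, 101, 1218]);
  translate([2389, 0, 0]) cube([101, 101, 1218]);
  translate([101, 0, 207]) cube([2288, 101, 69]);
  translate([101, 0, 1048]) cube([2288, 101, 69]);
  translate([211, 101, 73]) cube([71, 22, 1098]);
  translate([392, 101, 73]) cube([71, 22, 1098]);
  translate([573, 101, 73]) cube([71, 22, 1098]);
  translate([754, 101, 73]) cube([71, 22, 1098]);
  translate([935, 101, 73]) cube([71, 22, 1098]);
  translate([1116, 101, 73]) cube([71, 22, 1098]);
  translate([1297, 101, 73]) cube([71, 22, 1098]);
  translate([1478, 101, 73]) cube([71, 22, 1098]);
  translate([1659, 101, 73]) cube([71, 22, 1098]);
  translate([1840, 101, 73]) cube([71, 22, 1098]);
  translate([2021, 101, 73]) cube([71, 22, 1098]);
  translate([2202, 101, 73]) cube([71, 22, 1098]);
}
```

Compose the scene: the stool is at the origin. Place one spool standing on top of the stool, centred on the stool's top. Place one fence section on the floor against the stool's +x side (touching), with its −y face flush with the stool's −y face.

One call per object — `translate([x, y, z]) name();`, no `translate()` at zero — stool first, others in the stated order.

stool();
translate([59, 35, 394]) spool();
translate([310, 0, 0]) fence_section();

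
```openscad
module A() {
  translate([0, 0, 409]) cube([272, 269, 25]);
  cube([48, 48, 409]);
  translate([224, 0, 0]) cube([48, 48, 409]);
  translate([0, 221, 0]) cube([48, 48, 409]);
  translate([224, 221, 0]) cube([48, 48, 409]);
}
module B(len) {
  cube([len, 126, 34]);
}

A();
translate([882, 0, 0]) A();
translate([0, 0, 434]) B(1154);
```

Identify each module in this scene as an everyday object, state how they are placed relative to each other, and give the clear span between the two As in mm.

Second stool starts at x = 882; first ends at x = 272; clear span = 882 − 272 = 610 mm.

A is a stool. B is a beam. A beam spans the tops of two stools. The clear span between the two stools is 610 mm.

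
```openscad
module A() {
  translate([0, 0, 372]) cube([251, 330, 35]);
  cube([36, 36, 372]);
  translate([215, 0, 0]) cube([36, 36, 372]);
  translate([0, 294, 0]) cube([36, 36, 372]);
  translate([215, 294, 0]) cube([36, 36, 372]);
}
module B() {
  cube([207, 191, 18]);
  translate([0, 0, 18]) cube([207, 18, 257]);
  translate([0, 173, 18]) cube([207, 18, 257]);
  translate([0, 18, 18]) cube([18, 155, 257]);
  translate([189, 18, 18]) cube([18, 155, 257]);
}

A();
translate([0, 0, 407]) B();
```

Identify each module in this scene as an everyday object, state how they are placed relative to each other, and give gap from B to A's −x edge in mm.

A is a stool. B is an open box. The open box is on top of the stool. The gap from the open box to the stool's −x edge is 0 mm.

The open box's min-x is at 0; the stool's min-x is 0; gap = 0 mm.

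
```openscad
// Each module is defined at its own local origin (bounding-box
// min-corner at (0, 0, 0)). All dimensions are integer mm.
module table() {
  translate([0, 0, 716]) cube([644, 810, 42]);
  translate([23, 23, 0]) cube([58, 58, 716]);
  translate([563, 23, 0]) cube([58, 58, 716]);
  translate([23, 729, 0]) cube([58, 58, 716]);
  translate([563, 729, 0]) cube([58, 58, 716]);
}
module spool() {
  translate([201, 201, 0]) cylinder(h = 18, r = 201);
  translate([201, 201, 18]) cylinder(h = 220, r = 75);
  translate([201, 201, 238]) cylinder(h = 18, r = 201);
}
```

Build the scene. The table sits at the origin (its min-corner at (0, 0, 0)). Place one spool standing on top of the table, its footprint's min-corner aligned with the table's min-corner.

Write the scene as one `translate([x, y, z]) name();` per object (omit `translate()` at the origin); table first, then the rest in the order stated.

table();
translate([0, 0, 758]) spool();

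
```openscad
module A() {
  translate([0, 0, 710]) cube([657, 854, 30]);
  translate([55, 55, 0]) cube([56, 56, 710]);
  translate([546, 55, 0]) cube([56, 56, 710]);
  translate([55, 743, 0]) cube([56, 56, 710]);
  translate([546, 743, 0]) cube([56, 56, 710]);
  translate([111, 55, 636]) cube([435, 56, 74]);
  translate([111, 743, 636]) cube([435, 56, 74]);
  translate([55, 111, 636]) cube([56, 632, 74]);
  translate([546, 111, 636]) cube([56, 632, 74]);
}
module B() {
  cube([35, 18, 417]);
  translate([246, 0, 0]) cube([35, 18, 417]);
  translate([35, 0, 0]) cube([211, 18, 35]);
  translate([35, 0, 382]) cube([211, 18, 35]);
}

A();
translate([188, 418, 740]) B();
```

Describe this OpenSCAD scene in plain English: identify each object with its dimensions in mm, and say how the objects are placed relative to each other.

A is a rectangular dining table. The top is 657×854×30 mm with its upper surface at z = 740 mm. It stands on four 56×56 mm square legs, each inset 55 mm from the nearest pair of top edges, running from the floor to the underside of the top. Four apron rails, 56 mm thick and 74 mm tall, run between adjacent legs with their top edges flush with the underside of the top and their outer faces flush with the legs' outer faces.

B is a picture frame with a 211×347 mm rectangular opening (x by z) and a uniform 35 mm border on every side. Frame depth is 18 mm along y. It is built from two vertical stiles running the full outside height and two horizontal rails spanning the gap between the stiles.

The picture frame is on top of the table, centred.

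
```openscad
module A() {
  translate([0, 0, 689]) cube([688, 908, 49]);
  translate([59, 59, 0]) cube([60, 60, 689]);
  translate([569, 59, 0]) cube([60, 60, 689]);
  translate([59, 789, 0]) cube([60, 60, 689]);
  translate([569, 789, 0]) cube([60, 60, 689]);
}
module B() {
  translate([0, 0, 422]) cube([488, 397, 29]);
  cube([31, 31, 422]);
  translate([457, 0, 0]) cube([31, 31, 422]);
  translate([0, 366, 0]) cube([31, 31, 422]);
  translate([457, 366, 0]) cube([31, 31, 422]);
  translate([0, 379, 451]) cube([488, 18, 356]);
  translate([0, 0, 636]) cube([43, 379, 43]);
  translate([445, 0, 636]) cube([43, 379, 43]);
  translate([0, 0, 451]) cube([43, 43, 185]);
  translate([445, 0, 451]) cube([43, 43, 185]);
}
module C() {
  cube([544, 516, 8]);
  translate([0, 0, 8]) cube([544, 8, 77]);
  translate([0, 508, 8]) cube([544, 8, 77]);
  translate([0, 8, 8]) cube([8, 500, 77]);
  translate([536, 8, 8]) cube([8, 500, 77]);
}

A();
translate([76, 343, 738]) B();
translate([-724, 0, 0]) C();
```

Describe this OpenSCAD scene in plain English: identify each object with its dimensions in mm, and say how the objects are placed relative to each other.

A is a table: top 688 mm (x) × 908 mm (y), 49 mm thick, upper face at z = 738 mm, on four 60×60 mm square legs, each inset 59 mm from the nearest pair of top edges, running from z = 0 to the bottom of the top.

B is a chair. The seat is a 488×397×29 mm slab with its top at z = 451 mm, on four 31×31 mm corner legs (flush with the seat edges, standing on z = 0). A flat backrest 18 mm thick, 356 mm tall, spans the full seat width and rises from the seat top along its +y edge, rear face flush with the rear of the seat. Two armrests of 43×43 mm section run along each side from the seat's front edge to the front of the backrest, top faces 228 mm above the seat top and outer faces flush with the seat's x-edges; a 43×43 mm post under the front of each armrest stands on the seat at the front corner.

C is an open storage box with external size 544×516×85 mm and wall thickness 8 mm (the base is also 8 mm thick). The base covers the whole footprint; the four walls stand on the base, with the y-facing walls full-width and the x-facing walls fitting between their inner faces.

The chair is on top of the table. The open box is on the floor beside the table on its −x side.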